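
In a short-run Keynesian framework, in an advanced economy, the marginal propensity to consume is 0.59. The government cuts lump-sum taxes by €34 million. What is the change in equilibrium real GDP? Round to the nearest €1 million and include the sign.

+€49 million

A lump-sum tax change of −€34 million shifts disposable income by +€34 million; first-round consumption changes by −c × ΔT = −0.59 × (−€34 million) = +€20.06 million.
Expenditure multiplier = 1/(1 − MPC) = 1/(1 − 0.59) = 1/0.41 ≈ 2.439.
The tax multiplier is −c × k ≈ −1.439, so ΔY = k × (−c·ΔT) = (+€20.06 million) / 0.41 ≈ +€49 million.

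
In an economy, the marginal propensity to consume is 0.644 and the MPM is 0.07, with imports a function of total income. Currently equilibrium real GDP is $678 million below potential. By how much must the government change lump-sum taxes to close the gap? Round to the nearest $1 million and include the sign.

−$448 million

Spending multiplier = 1/(1 − c + m) = 1/(1 − 0.644 + 0.07) = 1/0.426 ≈ 2.347.
Tax multiplier = −c·k = −0.644/0.426 ≈ −1.512. Need ΔY = +$678 million, so ΔT = ΔY/(−c·k) = −(+$678 million) × 0.426 / 0.644 ≈ −$448 million.
The government should cut lump-sum taxes by $448 million.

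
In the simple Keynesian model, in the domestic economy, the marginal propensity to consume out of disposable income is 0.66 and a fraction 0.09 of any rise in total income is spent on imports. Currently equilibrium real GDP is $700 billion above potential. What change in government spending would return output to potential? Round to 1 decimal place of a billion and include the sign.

Spending multiplier = 1/(1 − c + m) = 1/(1 − 0.66 + 0.09) = 1/0.43 ≈ 2.326.
Need ΔY = −$700 billion, so ΔG = ΔY/k = (−$700 billion) × 0.43 = −$301 billion.
The government should cut government spending by $301 billion.

−$301.0 billion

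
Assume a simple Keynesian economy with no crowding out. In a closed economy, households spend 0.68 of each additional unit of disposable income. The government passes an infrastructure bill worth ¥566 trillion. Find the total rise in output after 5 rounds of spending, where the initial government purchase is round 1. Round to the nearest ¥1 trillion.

¥1,512 trillion

Round 1 adds ΔG = ¥566 trillion; each later round is MPC = 0.68 times the previous.
After 5 rounds: 566 + 384.88 + 261.7184 + 177.968512 + 121.01858816 = ΔG·(1 − c^5)/(1 − c) = 566 × (1 − 0.1453933568)/0.32 ≈ ¥1,512 trillion.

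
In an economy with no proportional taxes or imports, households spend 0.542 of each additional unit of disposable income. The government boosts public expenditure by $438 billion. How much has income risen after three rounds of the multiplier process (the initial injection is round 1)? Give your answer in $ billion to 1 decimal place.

Round 1 adds ΔG = $438 billion; each later round is MPC = 0.542 times the previous.
After 3 rounds: 438 + 237.396 + 128.668632 = ΔG·(1 − c^3)/(1 − c) = 438 × (1 − 0.159220088)/0.458 ≈ $804.1 billion.

$804.1 billion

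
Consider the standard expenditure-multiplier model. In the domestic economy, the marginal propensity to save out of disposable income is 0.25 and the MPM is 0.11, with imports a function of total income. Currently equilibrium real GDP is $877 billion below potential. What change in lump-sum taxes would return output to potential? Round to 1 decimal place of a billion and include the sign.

MPC = 1 − MPS = 1 − 0.25 = 0.75.
Spending multiplier = 1/(1 − c + m) = 1/(1 − 0.75 + 0.11) = 1/0.36 ≈ 2.778.
Tax multiplier = −c·k = −0.75/0.36 ≈ −2.083. Need ΔY = +$877 billion, so ΔT = ΔY/(−c·k) = −(+$877 billion) × 0.36 / 0.75 ≈ −$421 billion.
The government should cut lump-sum taxes by $421 billion.

−$421.0 billion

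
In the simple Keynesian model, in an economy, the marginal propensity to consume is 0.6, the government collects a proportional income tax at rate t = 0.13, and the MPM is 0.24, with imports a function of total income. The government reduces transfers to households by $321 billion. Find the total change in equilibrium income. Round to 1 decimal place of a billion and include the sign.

−$268.2 billion

The transfer change shifts disposable income by −$321 billion, so first-round consumption changes by c·ΔTR = 0.6 × (−$321 billion) = −$192.6 billion.
Expenditure multiplier = 1/(1 − c(1−t) + m) = 1/(1 − 0.6×0.87 + 0.24) = 1/0.718 ≈ 1.393.
The transfer multiplier is c × k ≈ 0.836, so ΔY = k × (c·ΔTR) = (−$192.6 billion) / 0.718 ≈ −$268.2 billion.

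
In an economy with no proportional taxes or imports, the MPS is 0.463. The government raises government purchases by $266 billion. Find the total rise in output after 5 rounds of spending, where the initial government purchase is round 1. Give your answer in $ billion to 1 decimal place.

$548.9 billion

MPC = 1 − MPS = 1 − 0.463 = 0.537.
Round 1 adds ΔG = $266 billion; each later round is MPC = 0.537 times the previous.
After 5 rounds: 266 + 142.842 + 76.706154 + 41.191204698 + 22.119676922826 = ΔG·(1 − c^5)/(1 − c) = 266 × (1 − 0.044655137246457)/0.463 ≈ $548.9 billion.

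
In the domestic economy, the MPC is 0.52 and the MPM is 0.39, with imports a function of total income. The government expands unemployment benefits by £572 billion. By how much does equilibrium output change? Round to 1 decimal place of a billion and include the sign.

The transfer change shifts disposable income by +£572 billion, so first-round consumption changes by c·ΔTR = 0.52 × (+£572 billion) = +£297.44 billion.
Expenditure multiplier = 1/(1 − c + m) = 1/(1 − 0.52 + 0.39) = 1/0.87 ≈ 1.149.
The transfer multiplier is c × k ≈ 0.598, so ΔY = k × (c·ΔTR) = (+£297.44 billion) / 0.87 ≈ +£341.9 billion.

+£341.9 billion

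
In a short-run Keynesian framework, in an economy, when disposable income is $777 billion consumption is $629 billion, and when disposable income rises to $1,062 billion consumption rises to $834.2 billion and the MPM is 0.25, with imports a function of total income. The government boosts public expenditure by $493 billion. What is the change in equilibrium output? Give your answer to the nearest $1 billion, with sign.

+$930 billion

MPC = ΔC/ΔYd = (834.2 − 629)/(1,062 − 777) = 205.2/285 = 0.72.
Government-spending multiplier = 1/(1 − c + m) = 1/(1 − 0.72 + 0.25) = 1/0.53 ≈ 1.887.
ΔY = k × ΔG = (+$493 billion) / 0.53 ≈ +$930 billion.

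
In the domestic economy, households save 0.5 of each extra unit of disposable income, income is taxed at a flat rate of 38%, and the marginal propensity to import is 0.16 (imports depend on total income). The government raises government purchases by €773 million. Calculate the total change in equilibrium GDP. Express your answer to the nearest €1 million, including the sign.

+€909 million

MPC = 1 − MPS = 1 − 0.5 = 0.5.
Spending multiplier = 1/(1 − c(1−t) + m) = 1/(1 − 0.5×0.62 + 0.16) = 1/0.85 ≈ 1.176.
ΔY = k × ΔG = (+€773 million) / 0.85 ≈ +€909 million.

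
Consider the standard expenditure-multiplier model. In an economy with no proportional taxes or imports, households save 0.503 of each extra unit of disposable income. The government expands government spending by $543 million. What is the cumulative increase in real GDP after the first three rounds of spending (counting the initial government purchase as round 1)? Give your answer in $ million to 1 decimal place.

MPC = 1 − MPS = 1 − 0.503 = 0.497.
Round 1 adds ΔG = $543 million; each later round is MPC = 0.497 times the previous.
After 3 rounds: 543 + 269.871 + 134.125887 = ΔG·(1 − c^3)/(1 − c) = 543 × (1 − 0.122763473)/0.503 ≈ $947 million.

$947.0 million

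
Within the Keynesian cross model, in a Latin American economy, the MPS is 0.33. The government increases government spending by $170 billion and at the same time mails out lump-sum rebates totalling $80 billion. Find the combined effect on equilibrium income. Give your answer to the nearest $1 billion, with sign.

+$678 billion

MPC = 1 − MPS = 1 − 0.33 = 0.67.
Expenditure multiplier = 1/(1 − MPC) = 1/(1 − 0.67) = 1/0.33 ≈ 3.03.
ΔG contributes k·ΔG = (+$170 billion) / 0.33 ≈ +$515.2 billion.
ΔT of −$80 billion changes first-round spending by −c·ΔT = +$53.6 billion, contributing k·(−c·ΔT) = (+$53.6 billion) / 0.33 ≈ +$162.4 billion.
Net ΔY = k(ΔG − c·ΔT) = (+$223.6 billion) / 0.33 ≈ +$678 billion.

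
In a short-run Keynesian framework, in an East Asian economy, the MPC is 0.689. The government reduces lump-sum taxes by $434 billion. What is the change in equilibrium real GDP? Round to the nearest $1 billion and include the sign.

A lump-sum tax change of −$434 billion shifts disposable income by +$434 billion; first-round consumption changes by −c × ΔT = −0.689 × (−$434 billion) = +$299.026 billion.
Expenditure multiplier = 1/(1 − MPC) = 1/(1 − 0.689) = 1/0.311 ≈ 3.215.
The tax multiplier is −c × k ≈ −2.215, so ΔY = k × (−c·ΔT) = (+$299.026 billion) / 0.311 ≈ +$961 billion.

+$961 billion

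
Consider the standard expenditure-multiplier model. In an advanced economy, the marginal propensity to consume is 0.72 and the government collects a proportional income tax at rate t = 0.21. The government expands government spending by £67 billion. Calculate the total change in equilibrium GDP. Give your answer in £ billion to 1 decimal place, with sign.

+£155.4 billion

Expenditure multiplier = 1/(1 − c(1−t)) = 1/(1 − 0.72×0.79) = 1/0.4312 ≈ 2.319.
ΔY = k × ΔG = (+£67 billion) / 0.4312 ≈ +£155.4 billion.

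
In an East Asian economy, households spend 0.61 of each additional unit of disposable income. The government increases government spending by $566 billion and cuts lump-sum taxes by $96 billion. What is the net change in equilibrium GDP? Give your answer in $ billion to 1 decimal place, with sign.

+$1,601.4 billion

Expenditure multiplier = 1/(1 − MPC) = 1/(1 − 0.61) = 1/0.39 ≈ 2.564.
ΔG contributes k·ΔG = (+$566 billion) / 0.39 ≈ +$1,451.3 billion.
ΔT of −$96 billion changes first-round spending by −c·ΔT = +$58.56 billion, contributing k·(−c·ΔT) = (+$58.56 billion) / 0.39 ≈ +$150.2 billion.
Net ΔY = k(ΔG − c·ΔT) = (+$624.56 billion) / 0.39 ≈ +$1,601.4 billion.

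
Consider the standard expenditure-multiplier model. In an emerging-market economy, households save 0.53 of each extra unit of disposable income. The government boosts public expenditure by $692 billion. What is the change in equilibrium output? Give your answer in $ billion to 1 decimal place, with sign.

MPC = 1 − MPS = 1 − 0.53 = 0.47.
Government-spending multiplier = 1/(1 − MPC) = 1/(1 − 0.47) = 1/0.53 ≈ 1.887.
ΔY = k × ΔG = (+$692 billion) / 0.53 ≈ +$1,305.7 billion.

+$1,305.7 billion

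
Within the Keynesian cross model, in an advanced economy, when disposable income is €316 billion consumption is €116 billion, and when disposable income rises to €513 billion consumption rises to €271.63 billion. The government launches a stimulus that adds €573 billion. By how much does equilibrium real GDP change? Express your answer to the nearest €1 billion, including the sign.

MPC = ΔC/ΔYd = (271.63 − 116)/(513 − 316) = 155.63/197 = 0.79.
Expenditure multiplier = 1/(1 − MPC) = 1/(1 − 0.79) = 1/0.21 ≈ 4.762.
ΔY = k × ΔG = (+€573 billion) / 0.21 ≈ +€2,729 billion.

+€2,729 billion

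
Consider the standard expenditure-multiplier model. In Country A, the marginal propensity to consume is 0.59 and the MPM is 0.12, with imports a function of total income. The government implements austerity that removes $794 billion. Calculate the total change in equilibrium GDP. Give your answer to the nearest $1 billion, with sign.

−$1,498 billion

Spending multiplier = 1/(1 − c + m) = 1/(1 − 0.59 + 0.12) = 1/0.53 ≈ 1.887.
ΔY = k × ΔG = (−$794 billion) / 0.53 ≈ −$1,498 billion.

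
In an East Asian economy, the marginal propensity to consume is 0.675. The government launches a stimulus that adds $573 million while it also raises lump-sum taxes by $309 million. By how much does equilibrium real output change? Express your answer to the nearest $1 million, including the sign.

Expenditure multiplier = 1/(1 − MPC) = 1/(1 − 0.675) = 1/0.325 ≈ 3.077.
ΔG contributes k·ΔG = (+$573 million) / 0.325 ≈ +$1,763.1 million.
ΔT of +$309 million changes first-round spending by −c·ΔT = −$208.575 million, contributing k·(−c·ΔT) = (−$208.575 million) / 0.325 ≈ −$641.8 million.
Net ΔY = k(ΔG − c·ΔT) = (+$364.425 million) / 0.325 ≈ +$1,121 million.

+$1,121 million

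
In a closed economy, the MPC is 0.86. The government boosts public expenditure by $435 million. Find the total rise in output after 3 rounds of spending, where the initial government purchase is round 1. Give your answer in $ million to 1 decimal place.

$1,130.8 million

Round 1 adds ΔG = $435 million; each later round is MPC = 0.86 times the previous.
After 3 rounds: 435 + 374.1 + 321.726 = ΔG·(1 − c^3)/(1 − c) = 435 × (1 − 0.636056)/0.14 ≈ $1,130.8 million.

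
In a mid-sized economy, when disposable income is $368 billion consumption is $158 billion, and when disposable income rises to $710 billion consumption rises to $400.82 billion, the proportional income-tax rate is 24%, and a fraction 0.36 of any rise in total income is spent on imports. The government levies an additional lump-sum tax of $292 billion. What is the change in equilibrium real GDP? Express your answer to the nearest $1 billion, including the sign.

MPC = ΔC/ΔYd = (400.82 − 158)/(710 − 368) = 242.82/342 = 0.71.
A lump-sum tax change of +$292 billion shifts disposable income by −$292 billion; first-round consumption changes by −c × ΔT = −0.71 × (+$292 billion) = −$207.32 billion.
Expenditure multiplier = 1/(1 − c(1−t) + m) = 1/(1 − 0.71×0.76 + 0.36) = 1/0.8204 ≈ 1.219.
The tax multiplier is −c × k ≈ −0.865, so ΔY = k × (−c·ΔT) = (−$207.32 billion) / 0.8204 ≈ −$253 billion.

−$253 billion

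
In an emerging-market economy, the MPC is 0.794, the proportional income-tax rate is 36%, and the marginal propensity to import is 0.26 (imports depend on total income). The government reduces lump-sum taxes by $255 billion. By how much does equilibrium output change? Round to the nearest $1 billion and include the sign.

A lump-sum tax change of −$255 billion shifts disposable income by +$255 billion; first-round consumption changes by −c × ΔT = −0.794 × (−$255 billion) = +$202.47 billion.
Expenditure multiplier = 1/(1 − c(1−t) + m) = 1/(1 − 0.794×0.64 + 0.26) = 1/0.75184 ≈ 1.33.
The tax multiplier is −c × k ≈ −1.056, so ΔY = k × (−c·ΔT) = (+$202.47 billion) / 0.75184 ≈ +$269 billion.

+$269 billion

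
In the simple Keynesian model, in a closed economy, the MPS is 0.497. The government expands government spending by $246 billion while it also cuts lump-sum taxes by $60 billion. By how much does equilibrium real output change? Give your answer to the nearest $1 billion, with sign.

+$556 billion

MPC = 1 − MPS = 1 − 0.497 = 0.503.
Expenditure multiplier = 1/(1 − MPC) = 1/(1 − 0.503) = 1/0.497 ≈ 2.012.
ΔG contributes k·ΔG = (+$246 billion) / 0.497 ≈ +$495 billion.
ΔT of −$60 billion changes first-round spending by −c·ΔT = +$30.18 billion, contributing k·(−c·ΔT) = (+$30.18 billion) / 0.497 ≈ +$60.7 billion.
Net ΔY = k(ΔG − c·ΔT) = (+$276.18 billion) / 0.497 ≈ +$556 billion.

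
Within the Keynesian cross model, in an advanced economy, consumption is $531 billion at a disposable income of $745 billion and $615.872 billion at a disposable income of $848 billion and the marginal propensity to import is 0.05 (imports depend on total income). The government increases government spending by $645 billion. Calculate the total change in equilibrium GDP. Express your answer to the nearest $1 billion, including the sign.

MPC = ΔC/ΔYd = (615.872 − 531)/(848 − 745) = 84.872/103 = 0.824.
Spending multiplier = 1/(1 − c + m) = 1/(1 − 0.824 + 0.05) = 1/0.226 ≈ 4.425.
ΔY = k × ΔG = (+$645 billion) / 0.226 ≈ +$2,854 billion.

+$2,854 billion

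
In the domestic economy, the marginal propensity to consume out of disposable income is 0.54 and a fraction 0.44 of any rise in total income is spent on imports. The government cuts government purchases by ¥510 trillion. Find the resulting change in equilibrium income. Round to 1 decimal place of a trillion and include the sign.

−¥566.7 trillion

Expenditure multiplier = 1/(1 − c + m) = 1/(1 − 0.54 + 0.44) = 1/0.9 ≈ 1.111.
ΔY = k × ΔG = (−¥510 trillion) / 0.9 ≈ −¥566.7 trillion.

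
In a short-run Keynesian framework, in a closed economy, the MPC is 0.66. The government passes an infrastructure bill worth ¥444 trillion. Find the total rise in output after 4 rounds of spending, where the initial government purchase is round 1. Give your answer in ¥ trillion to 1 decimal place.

Round 1 adds ΔG = ¥444 trillion; each later round is MPC = 0.66 times the previous.
After 4 rounds: 444 + 293.04 + 193.4064 + 127.648224 = ΔG·(1 − c^4)/(1 − c) = 444 × (1 − 0.18974736)/0.34 ≈ ¥1,058.1 trillion.

¥1,058.1 trillion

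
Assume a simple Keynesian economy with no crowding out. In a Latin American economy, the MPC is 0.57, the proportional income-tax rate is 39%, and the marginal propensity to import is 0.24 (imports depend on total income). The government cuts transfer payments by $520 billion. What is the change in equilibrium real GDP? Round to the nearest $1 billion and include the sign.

−$332 billion

The transfer change shifts disposable income by −$520 billion, so first-round consumption changes by c·ΔTR = 0.57 × (−$520 billion) = −$296.4 billion.
Expenditure multiplier = 1/(1 − c(1−t) + m) = 1/(1 − 0.57×0.61 + 0.24) = 1/0.8923 ≈ 1.121.
The transfer multiplier is c × k ≈ 0.639, so ΔY = k × (c·ΔTR) = (−$296.4 billion) / 0.8923 ≈ −$332 billion.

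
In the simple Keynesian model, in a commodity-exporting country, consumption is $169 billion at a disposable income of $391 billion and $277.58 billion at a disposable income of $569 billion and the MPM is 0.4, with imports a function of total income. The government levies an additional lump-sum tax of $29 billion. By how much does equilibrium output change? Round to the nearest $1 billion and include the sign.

MPC = ΔC/ΔYd = (277.58 − 169)/(569 − 391) = 108.58/178 = 0.61.
A lump-sum tax change of +$29 billion shifts disposable income by −$29 billion; first-round consumption changes by −c × ΔT = −0.61 × (+$29 billion) = −$17.69 billion.
Expenditure multiplier = 1/(1 − c + m) = 1/(1 − 0.61 + 0.4) = 1/0.79 ≈ 1.266.
The tax multiplier is −c × k ≈ −0.772, so ΔY = k × (−c·ΔT) = (−$17.69 billion) / 0.79 ≈ −$22 billion.

−$22 billion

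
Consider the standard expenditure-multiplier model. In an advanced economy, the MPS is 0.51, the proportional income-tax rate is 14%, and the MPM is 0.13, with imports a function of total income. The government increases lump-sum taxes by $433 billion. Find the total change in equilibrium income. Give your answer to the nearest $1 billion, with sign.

−$299 billion

MPC = 1 − MPS = 1 − 0.51 = 0.49.
A lump-sum tax change of +$433 billion shifts disposable income by −$433 billion; first-round consumption changes by −c × ΔT = −0.49 × (+$433 billion) = −$212.17 billion.
Expenditure multiplier = 1/(1 − c(1−t) + m) = 1/(1 − 0.49×0.86 + 0.13) = 1/0.7086 ≈ 1.411.
The tax multiplier is −c × k ≈ −0.692, so ΔY = k × (−c·ΔT) = (−$212.17 billion) / 0.7086 ≈ −$299 billion.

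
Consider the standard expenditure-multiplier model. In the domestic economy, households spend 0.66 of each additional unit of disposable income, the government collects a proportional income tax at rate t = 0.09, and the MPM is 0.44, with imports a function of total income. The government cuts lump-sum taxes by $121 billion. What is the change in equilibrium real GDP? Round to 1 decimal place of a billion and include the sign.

+$95.1 billion

A lump-sum tax change of −$121 billion shifts disposable income by +$121 billion; first-round consumption changes by −c × ΔT = −0.66 × (−$121 billion) = +$79.86 billion.
Expenditure multiplier = 1/(1 − c(1−t) + m) = 1/(1 − 0.66×0.91 + 0.44) = 1/0.8394 ≈ 1.191.
The tax multiplier is −c × k ≈ −0.786, so ΔY = k × (−c·ΔT) = (+$79.86 billion) / 0.8394 ≈ +$95.1 billion.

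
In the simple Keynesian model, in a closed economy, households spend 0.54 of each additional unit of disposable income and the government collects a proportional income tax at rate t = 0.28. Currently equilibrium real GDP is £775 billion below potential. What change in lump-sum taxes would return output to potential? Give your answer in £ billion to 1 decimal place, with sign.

Spending multiplier = 1/(1 − c(1−t)) = 1/(1 − 0.54×0.72) = 1/0.6112 ≈ 1.636.
Tax multiplier = −c·k = −0.54/0.6112 ≈ −0.884. Need ΔY = +£775 billion, so ΔT = ΔY/(−c·k) = −(+£775 billion) × 0.6112 / 0.54 ≈ −£877.2 billion.
The government should cut lump-sum taxes by £877.2 billion.

−£877.2 billion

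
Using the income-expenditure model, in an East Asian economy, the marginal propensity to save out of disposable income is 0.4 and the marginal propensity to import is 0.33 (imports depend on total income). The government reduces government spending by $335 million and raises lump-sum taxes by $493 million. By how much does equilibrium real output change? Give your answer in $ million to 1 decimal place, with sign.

−$864.1 million

MPC = 1 − MPS = 1 − 0.4 = 0.6.
Expenditure multiplier = 1/(1 − c + m) = 1/(1 − 0.6 + 0.33) = 1/0.73 ≈ 1.37.
ΔG contributes k·ΔG = (−$335 million) / 0.73 ≈ −$458.9 million.
ΔT of +$493 million changes first-round spending by −c·ΔT = −$295.8 million, contributing k·(−c·ΔT) = (−$295.8 million) / 0.73 ≈ −$405.2 million.
Net ΔY = k(ΔG − c·ΔT) = (−$630.8 million) / 0.73 ≈ −$864.1 million.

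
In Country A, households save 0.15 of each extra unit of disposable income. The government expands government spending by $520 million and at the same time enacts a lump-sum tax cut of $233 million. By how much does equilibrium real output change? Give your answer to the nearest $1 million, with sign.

+$4,787 million

MPC = 1 − MPS = 1 − 0.15 = 0.85.
Expenditure multiplier = 1/(1 − MPC) = 1/(1 − 0.85) = 1/0.15 ≈ 6.667.
ΔG contributes k·ΔG = (+$520 million) / 0.15 ≈ +$3,466.7 million.
ΔT of −$233 million changes first-round spending by −c·ΔT = +$198.05 million, contributing k·(−c·ΔT) = (+$198.05 million) / 0.15 ≈ +$1,320.3 million.
Net ΔY = k(ΔG − c·ΔT) = (+$718.05 million) / 0.15 = +$4,787 million.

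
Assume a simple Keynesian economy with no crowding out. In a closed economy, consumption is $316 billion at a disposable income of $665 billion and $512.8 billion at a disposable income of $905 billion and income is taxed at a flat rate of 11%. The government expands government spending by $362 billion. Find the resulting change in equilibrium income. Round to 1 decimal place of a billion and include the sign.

+$1,339.7 billion

MPC = ΔC/ΔYd = (512.8 − 316)/(905 − 665) = 196.8/240 = 0.82.
Expenditure multiplier = 1/(1 − c(1−t)) = 1/(1 − 0.82×0.89) = 1/0.2702 ≈ 3.701.
ΔY = k × ΔG = (+$362 billion) / 0.2702 ≈ +$1,339.7 billion.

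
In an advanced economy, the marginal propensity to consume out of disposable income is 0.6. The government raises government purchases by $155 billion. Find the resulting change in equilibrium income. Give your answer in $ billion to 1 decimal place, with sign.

Spending multiplier = 1/(1 − MPC) = 1/(1 − 0.6) = 1/0.4 = 2.5.
ΔY = k × ΔG = (+$155 billion) / 0.4 = +$387.5 billion.

+$387.5 billion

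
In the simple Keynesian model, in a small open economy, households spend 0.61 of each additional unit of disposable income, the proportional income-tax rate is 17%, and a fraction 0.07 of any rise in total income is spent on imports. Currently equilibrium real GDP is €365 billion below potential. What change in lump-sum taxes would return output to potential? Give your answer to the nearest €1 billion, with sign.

−€337 billion

Spending multiplier = 1/(1 − c(1−t) + m) = 1/(1 − 0.61×0.83 + 0.07) = 1/0.5637 ≈ 1.774.
Tax multiplier = −c·k = −0.61/0.5637 ≈ −1.082. Need ΔY = +€365 billion, so ΔT = ΔY/(−c·k) = −(+€365 billion) × 0.5637 / 0.61 ≈ −€337 billion.
The government should cut lump-sum taxes by €337 billion.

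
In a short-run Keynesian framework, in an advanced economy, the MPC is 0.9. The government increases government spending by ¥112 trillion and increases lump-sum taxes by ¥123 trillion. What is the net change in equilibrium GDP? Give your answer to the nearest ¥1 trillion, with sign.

Expenditure multiplier = 1/(1 − MPC) = 1/(1 − 0.9) = 1/0.1 = 10.
ΔG contributes k·ΔG = (+¥112 trillion) / 0.1 = +¥1,120 trillion.
ΔT of +¥123 trillion changes first-round spending by −c·ΔT = −¥110.7 trillion, contributing k·(−c·ΔT) = (−¥110.7 trillion) / 0.1 = −¥1,107 trillion.
Net ΔY = k(ΔG − c·ΔT) = (+¥1.3 trillion) / 0.1 = +¥13 trillion.

+¥13 trillion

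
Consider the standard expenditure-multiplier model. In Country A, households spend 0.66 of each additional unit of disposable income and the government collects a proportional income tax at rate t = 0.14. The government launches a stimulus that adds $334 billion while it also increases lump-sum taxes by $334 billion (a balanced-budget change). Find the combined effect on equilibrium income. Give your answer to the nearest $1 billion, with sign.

Expenditure multiplier = 1/(1 − c(1−t)) = 1/(1 − 0.66×0.86) = 1/0.4324 ≈ 2.313.
ΔG contributes k·ΔG = (+$334 billion) / 0.4324 ≈ +$772.4 billion.
ΔT of +$334 billion changes first-round spending by −c·ΔT = −$220.44 billion, contributing k·(−c·ΔT) = (−$220.44 billion) / 0.4324 ≈ −$509.8 billion.
Net ΔY = k(ΔG − c·ΔT) = (+$113.56 billion) / 0.4324 ≈ +$263 billion.

+$263 billion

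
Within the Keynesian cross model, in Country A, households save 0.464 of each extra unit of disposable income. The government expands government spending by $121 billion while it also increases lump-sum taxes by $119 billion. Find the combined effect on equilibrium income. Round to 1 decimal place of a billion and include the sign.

MPC = 1 − MPS = 1 − 0.464 = 0.536.
Expenditure multiplier = 1/(1 − MPC) = 1/(1 − 0.536) = 1/0.464 ≈ 2.155.
ΔG contributes k·ΔG = (+$121 billion) / 0.464 ≈ +$260.8 billion.
ΔT of +$119 billion changes first-round spending by −c·ΔT = −$63.784 billion, contributing k·(−c·ΔT) = (−$63.784 billion) / 0.464 ≈ −$137.5 billion.
Net ΔY = k(ΔG − c·ΔT) = (+$57.216 billion) / 0.464 ≈ +$123.3 billion.

+$123.3 billion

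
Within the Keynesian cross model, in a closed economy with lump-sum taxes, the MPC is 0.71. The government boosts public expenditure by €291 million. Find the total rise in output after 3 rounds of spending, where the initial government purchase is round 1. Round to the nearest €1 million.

€644 million

Round 1 adds ΔG = €291 million; each later round is MPC = 0.71 times the previous.
After 3 rounds: 291 + 206.61 + 146.6931 = ΔG·(1 − c^3)/(1 − c) = 291 × (1 − 0.357911)/0.29 ≈ €644 million.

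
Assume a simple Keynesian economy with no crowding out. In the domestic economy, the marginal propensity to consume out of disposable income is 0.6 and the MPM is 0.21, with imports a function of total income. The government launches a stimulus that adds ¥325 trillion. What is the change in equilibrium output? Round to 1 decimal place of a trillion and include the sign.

+¥532.8 trillion

Spending multiplier = 1/(1 − c + m) = 1/(1 − 0.6 + 0.21) = 1/0.61 ≈ 1.639.
ΔY = k × ΔG = (+¥325 trillion) / 0.61 ≈ +¥532.8 trillion.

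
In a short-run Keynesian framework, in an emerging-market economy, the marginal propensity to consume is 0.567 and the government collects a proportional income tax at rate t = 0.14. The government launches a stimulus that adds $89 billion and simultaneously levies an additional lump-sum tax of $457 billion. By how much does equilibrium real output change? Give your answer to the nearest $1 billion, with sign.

−$332 billion

Expenditure multiplier = 1/(1 − c(1−t)) = 1/(1 − 0.567×0.86) = 1/0.51238 ≈ 1.952.
ΔG contributes k·ΔG = (+$89 billion) / 0.51238 ≈ +$173.7 billion.
ΔT of +$457 billion changes first-round spending by −c·ΔT = −$259.119 billion, contributing k·(−c·ΔT) = (−$259.119 billion) / 0.51238 ≈ −$505.7 billion.
Net ΔY = k(ΔG − c·ΔT) = (−$170.119 billion) / 0.51238 ≈ −$332 billion.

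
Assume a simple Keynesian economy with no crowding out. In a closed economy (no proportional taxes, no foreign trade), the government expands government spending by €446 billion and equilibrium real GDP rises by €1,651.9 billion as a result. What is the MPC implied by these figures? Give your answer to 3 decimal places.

Implied spending multiplier k = ΔY/ΔG = 1,651.9/446 ≈ 3.7038.
Since k = 1/(1 − MPC), MPC = 1 − 1/k = 1 − ΔG/ΔY = 1 − 446/1,651.9 ≈ 0.730.

0.730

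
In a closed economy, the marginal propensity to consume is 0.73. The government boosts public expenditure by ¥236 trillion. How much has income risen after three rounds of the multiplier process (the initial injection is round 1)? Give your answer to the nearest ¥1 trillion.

¥534 trillion

Round 1 adds ΔG = ¥236 trillion; each later round is MPC = 0.73 times the previous.
After 3 rounds: 236 + 172.28 + 125.7644 = ΔG·(1 − c^3)/(1 − c) = 236 × (1 − 0.389017)/0.27 ≈ ¥534 trillion.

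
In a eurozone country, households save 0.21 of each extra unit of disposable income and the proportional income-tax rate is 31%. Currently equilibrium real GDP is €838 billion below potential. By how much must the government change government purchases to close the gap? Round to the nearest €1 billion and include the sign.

+€381 billion

MPC = 1 − MPS = 1 − 0.21 = 0.79.
Spending multiplier = 1/(1 − c(1−t)) = 1/(1 − 0.79×0.69) = 1/0.4549 ≈ 2.198.
Need ΔY = +€838 billion, so ΔG = ΔY/k = (+€838 billion) × 0.4549 ≈ +€381 billion.
The government should increase government purchases by €381 billion.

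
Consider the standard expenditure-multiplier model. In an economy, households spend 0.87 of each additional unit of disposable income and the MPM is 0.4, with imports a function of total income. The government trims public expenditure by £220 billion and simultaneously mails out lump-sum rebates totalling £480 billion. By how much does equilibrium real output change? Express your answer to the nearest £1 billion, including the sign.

+£373 billion

Expenditure multiplier = 1/(1 − c + m) = 1/(1 − 0.87 + 0.4) = 1/0.53 ≈ 1.887.
ΔG contributes k·ΔG = (−£220 billion) / 0.53 ≈ −£415.1 billion.
ΔT of −£480 billion changes first-round spending by −c·ΔT = +£417.6 billion, contributing k·(−c·ΔT) = (+£417.6 billion) / 0.53 ≈ +£787.9 billion.
Net ΔY = k(ΔG − c·ΔT) = (+£197.6 billion) / 0.53 ≈ +£373 billion.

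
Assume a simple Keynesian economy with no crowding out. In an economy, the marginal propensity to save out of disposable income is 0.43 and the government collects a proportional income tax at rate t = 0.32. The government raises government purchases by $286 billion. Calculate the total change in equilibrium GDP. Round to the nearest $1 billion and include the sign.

MPC = 1 − MPS = 1 − 0.43 = 0.57.
Spending multiplier = 1/(1 − c(1−t)) = 1/(1 − 0.57×0.68) = 1/0.6124 ≈ 1.633.
ΔY = k × ΔG = (+$286 billion) / 0.6124 ≈ +$467 billion.

+$467 billion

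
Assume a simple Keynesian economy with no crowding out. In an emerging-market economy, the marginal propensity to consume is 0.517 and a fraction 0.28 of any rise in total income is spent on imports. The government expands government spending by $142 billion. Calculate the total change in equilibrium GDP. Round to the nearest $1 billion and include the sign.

Spending multiplier = 1/(1 − c + m) = 1/(1 − 0.517 + 0.28) = 1/0.763 ≈ 1.311.
ΔY = k × ΔG = (+$142 billion) / 0.763 ≈ +$186 billion.

+$186 billion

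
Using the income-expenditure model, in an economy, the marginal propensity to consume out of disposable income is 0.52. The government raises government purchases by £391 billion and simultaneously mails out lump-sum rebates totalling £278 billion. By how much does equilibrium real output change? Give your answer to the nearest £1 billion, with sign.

Expenditure multiplier = 1/(1 − MPC) = 1/(1 − 0.52) = 1/0.48 ≈ 2.083.
ΔG contributes k·ΔG = (+£391 billion) / 0.48 ≈ +£814.6 billion.
ΔT of −£278 billion changes first-round spending by −c·ΔT = +£144.56 billion, contributing k·(−c·ΔT) = (+£144.56 billion) / 0.48 ≈ +£301.2 billion.
Net ΔY = k(ΔG − c·ΔT) = (+£535.56 billion) / 0.48 ≈ +£1,116 billion.

+£1,116 billion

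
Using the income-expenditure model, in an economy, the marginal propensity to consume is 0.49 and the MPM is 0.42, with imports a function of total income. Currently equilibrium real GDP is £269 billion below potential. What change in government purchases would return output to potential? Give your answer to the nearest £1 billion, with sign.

+£250 billion

Spending multiplier = 1/(1 − c + m) = 1/(1 − 0.49 + 0.42) = 1/0.93 ≈ 1.075.
Need ΔY = +£269 billion, so ΔG = ΔY/k = (+£269 billion) × 0.93 ≈ +£250 billion.
The government should increase government purchases by £250 billion.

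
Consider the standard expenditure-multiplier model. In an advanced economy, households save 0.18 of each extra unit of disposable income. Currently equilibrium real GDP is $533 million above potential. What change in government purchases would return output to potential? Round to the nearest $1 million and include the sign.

MPC = 1 − MPS = 1 − 0.18 = 0.82.
Spending multiplier = 1/(1 − MPC) = 1/(1 − 0.82) = 1/0.18 ≈ 5.556.
Need ΔY = −$533 million, so ΔG = ΔY/k = (−$533 million) × 0.18 ≈ −$96 million.
The government should cut government purchases by $96 million.

−$96 million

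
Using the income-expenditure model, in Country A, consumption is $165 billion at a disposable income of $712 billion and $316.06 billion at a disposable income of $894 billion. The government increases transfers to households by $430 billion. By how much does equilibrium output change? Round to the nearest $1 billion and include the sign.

MPC = ΔC/ΔYd = (316.06 − 165)/(894 − 712) = 151.06/182 = 0.83.
The transfer change shifts disposable income by +$430 billion, so first-round consumption changes by c·ΔTR = 0.83 × (+$430 billion) = +$356.9 billion.
Expenditure multiplier = 1/(1 − MPC) = 1/(1 − 0.83) = 1/0.17 ≈ 5.882.
The transfer multiplier is c × k ≈ 4.882, so ΔY = k × (c·ΔTR) = (+$356.9 billion) / 0.17 ≈ +$2,099 billion.

+$2,099 billion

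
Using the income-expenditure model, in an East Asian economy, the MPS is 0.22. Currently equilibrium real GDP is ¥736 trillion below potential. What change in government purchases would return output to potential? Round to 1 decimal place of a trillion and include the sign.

MPC = 1 − MPS = 1 − 0.22 = 0.78.
Spending multiplier = 1/(1 − MPC) = 1/(1 − 0.78) = 1/0.22 ≈ 4.545.
Need ΔY = +¥736 trillion, so ΔG = ΔY/k = (+¥736 trillion) × 0.22 ≈ +¥161.9 trillion.
The government should increase government purchases by ¥161.9 trillion.

+¥161.9 trillion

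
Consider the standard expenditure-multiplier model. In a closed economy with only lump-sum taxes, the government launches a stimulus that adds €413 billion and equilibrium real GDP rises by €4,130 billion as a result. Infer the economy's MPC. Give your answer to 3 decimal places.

Implied spending multiplier k = ΔY/ΔG = 4,130/413 = 10.
Since k = 1/(1 − MPC), MPC = 1 − 1/k = 1 − ΔG/ΔY = 1 − 413/4,130 = 0.900.

0.900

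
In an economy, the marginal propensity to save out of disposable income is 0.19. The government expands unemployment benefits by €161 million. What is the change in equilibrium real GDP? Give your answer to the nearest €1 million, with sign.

+€686 million

MPC = 1 − MPS = 1 − 0.19 = 0.81.
The transfer change shifts disposable income by +€161 million, so first-round consumption changes by c·ΔTR = 0.81 × (+€161 million) = +€130.41 million.
Expenditure multiplier = 1/(1 − MPC) = 1/(1 − 0.81) = 1/0.19 ≈ 5.263.
The transfer multiplier is c × k ≈ 4.263, so ΔY = k × (c·ΔTR) = (+€130.41 million) / 0.19 ≈ +€686 million.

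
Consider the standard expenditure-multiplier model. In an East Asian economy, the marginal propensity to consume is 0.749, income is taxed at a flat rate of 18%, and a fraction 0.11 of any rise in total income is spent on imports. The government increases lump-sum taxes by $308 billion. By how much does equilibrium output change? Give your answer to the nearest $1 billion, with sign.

−$465 billion

A lump-sum tax change of +$308 billion shifts disposable income by −$308 billion; first-round consumption changes by −c × ΔT = −0.749 × (+$308 billion) = −$230.692 billion.
Expenditure multiplier = 1/(1 − c(1−t) + m) = 1/(1 − 0.749×0.82 + 0.11) = 1/0.49582 ≈ 2.017.
The tax multiplier is −c × k ≈ −1.511, so ΔY = k × (−c·ΔT) = (−$230.692 billion) / 0.49582 ≈ −$465 billion.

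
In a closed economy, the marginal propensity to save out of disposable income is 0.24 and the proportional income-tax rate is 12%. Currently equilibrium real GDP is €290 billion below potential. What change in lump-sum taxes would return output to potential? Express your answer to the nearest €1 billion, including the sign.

−€126 billion

MPC = 1 − MPS = 1 − 0.24 = 0.76.
Spending multiplier = 1/(1 − c(1−t)) = 1/(1 − 0.76×0.88) = 1/0.3312 ≈ 3.019.
Tax multiplier = −c·k = −0.76/0.3312 ≈ −2.295. Need ΔY = +€290 billion, so ΔT = ΔY/(−c·k) = −(+€290 billion) × 0.3312 / 0.76 ≈ −€126 billion.
The government should cut lump-sum taxes by €126 billion.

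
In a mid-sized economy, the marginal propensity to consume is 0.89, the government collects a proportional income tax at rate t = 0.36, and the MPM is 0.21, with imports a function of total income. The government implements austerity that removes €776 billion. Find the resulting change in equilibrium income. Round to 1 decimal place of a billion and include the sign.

Spending multiplier = 1/(1 − c(1−t) + m) = 1/(1 − 0.89×0.64 + 0.21) = 1/0.6404 ≈ 1.562.
ΔY = k × ΔG = (−€776 billion) / 0.6404 ≈ −€1,211.7 billion.

−€1,211.7 billion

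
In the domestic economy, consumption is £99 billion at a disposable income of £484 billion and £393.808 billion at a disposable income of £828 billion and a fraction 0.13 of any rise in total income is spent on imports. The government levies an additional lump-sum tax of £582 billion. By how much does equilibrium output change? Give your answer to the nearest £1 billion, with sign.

−£1,827 billion

MPC = ΔC/ΔYd = (393.808 − 99)/(828 − 484) = 294.808/344 = 0.857.
A lump-sum tax change of +£582 billion shifts disposable income by −£582 billion; first-round consumption changes by −c × ΔT = −0.857 × (+£582 billion) = −£498.774 billion.
Expenditure multiplier = 1/(1 − c + m) = 1/(1 − 0.857 + 0.13) = 1/0.273 ≈ 3.663.
The tax multiplier is −c × k ≈ −3.139, so ΔY = k × (−c·ΔT) = (−£498.774 billion) / 0.273 ≈ −£1,827 billion.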